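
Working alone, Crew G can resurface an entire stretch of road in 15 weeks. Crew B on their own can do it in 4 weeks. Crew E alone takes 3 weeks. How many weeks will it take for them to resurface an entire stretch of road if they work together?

20/13 weeks

Combined rate: 1/15 + 1/4 + 1/3 = (4 + 15 + 20)/60 = 39/60 = 13/20 per week.
Time = 1 ÷ (13/20) = 20/13 weeks.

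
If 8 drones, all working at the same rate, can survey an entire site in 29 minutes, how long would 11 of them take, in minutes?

Total work is 8·29 = 232 drone-minutes.
With 11 drones: 232/11 minutes.

232/11 minutes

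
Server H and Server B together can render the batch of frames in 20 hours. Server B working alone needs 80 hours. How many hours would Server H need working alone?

80/3 hours

Combined rate is 1/20 per hour.
Known contribution: 1/80 per hour.
So Server H's rate is 1/20 − 1/80 = 3/80, meaning 80/3 hours alone.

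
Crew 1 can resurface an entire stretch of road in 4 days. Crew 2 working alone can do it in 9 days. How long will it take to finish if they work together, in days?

Combined rate: 1/4 + 1/9 = (9 + 4)/36 = 13/36 per day.
Time = 1 ÷ (13/36) = 36/13 days.

36/13 days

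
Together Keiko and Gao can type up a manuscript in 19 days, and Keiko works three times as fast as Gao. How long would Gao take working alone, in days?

Let Gao's rate be r; then Keiko's rate is 3r, so together (3 + 1)r = 4r = 1/19.
Thus r = 1/76 per day.
Gao alone: 76 days; Keiko alone: 76/3 days.

76 days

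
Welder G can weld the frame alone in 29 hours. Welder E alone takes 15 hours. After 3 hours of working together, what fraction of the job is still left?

Combined rate: 1/29 + 1/15 = (15 + 29)/435 = 44/435 per hour.
In 3 hours they complete 3·44/435 = 44/145 of the job.
So 101/145 remains.

101/145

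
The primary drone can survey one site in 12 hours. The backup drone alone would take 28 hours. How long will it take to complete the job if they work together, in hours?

Combined rate: 1/12 + 1/28 = (7 + 3)/84 = 10/84 = 5/42 per hour.
Time = 1 ÷ (5/42) = 42/5 hours.

42/5 hours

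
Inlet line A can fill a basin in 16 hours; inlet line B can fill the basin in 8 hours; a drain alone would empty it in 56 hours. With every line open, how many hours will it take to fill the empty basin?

112/19 hours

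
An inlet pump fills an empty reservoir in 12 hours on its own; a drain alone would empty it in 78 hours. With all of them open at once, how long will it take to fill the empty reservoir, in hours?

Net rate = 1/12 − 1/78 = (13 − 2)/156 = 11/156 per hour.
Filling time = 1 ÷ (11/156) = 156/11 hours.

156/11 hours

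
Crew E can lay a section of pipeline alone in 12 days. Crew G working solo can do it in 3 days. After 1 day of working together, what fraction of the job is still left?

7/12

Combined rate: 1/12 + 1/3 = (1 + 4)/12 = 5/12 per day.
In 1 day they complete 1·5/12 = 5/12 of the job.
So 7/12 remains.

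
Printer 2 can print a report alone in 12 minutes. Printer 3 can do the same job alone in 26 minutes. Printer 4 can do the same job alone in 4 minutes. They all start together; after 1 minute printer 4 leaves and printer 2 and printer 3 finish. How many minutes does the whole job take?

117/19 minutes

In the first 1 minute the combined rate is 29/78, so 29/78 of the job is done, leaving 49/78.
After printer 4 leaves the rate is 19/156 per minute; the remaining 49/78 takes 98/19 minutes.
Total = 1 + 98/19 = 117/19 minutes.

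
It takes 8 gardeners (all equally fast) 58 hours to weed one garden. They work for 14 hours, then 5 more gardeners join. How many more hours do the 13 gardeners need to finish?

One gardener does 1/464 of the job per hour.
After 14 hours with 8 gardeners, 7/29 is done (22/29 left).
With 13 gardeners the rate is 13/464, so the rest takes 22/29 ÷ 13/464 = 352/13 hours.

352/13 hours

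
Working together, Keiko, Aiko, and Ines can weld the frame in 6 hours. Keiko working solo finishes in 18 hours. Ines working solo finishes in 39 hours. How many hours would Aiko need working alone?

Combined rate is 1/6 per hour.
Known contribution: 1/18 + 1/39 = (13 + 6)/234 = 19/234 per hour.
So Aiko's rate is 1/6 − 19/234 = 10/117, meaning 117/10 hours alone.

117/10 hours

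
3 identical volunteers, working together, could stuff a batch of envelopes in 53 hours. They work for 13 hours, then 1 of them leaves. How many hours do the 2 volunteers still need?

One volunteer does 1/159 of the job per hour.
After 13 hours with 3 volunteers, 13/53 is done (40/53 left).
With 2 volunteers the rate is 2/159, so the rest takes 40/53 ÷ 2/159 = 60 hours.

60 hours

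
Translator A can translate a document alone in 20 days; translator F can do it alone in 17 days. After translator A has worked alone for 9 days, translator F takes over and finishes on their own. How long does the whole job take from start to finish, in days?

In 9 days translator A does 9/20 of the job, leaving 11/20.
Translator F works at 1/17 per day, so finishing takes 11/20 ÷ 1/17 = 187/20 days.
Total time = 9 + 187/20 = 367/20 days.

367/20 days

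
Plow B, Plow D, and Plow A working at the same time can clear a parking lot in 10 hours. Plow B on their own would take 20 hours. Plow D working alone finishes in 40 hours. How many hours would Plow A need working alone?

Combined rate is 1/10 per hour.
Known contribution: 1/20 + 1/40 = (2 + 1)/40 = 3/40 per hour.
So Plow A's rate is 1/10 − 3/40 = 1/40, meaning 40 hours alone.

40 hours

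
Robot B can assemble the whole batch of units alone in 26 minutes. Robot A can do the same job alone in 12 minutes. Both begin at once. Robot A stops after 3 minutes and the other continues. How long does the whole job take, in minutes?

In the first 3 minutes the combined rate is 19/156, so 19/52 of the job is done, leaving 33/52.
After Robot A leaves the rate is 1/26 per minute; the remaining 33/52 takes 33/2 minutes.
Total = 3 + 33/2 = 39/2 minutes.

39/2 minutes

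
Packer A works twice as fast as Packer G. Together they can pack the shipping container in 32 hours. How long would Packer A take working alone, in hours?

Let Packer G's rate be r; then Packer A's rate is 2r, so together (2 + 1)r = 3r = 1/32.
Thus r = 1/96 per hour.
Packer G alone: 96 hours; Packer A alone: 48 hours.

48 hours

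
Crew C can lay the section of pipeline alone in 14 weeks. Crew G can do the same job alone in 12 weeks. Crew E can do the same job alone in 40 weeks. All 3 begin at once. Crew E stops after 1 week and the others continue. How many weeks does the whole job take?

In the first 1 week the combined rate is 151/840, so 151/840 of the job is done, leaving 689/840.
After Crew E leaves the rate is 13/84 per week; the remaining 689/840 takes 53/10 weeks.
Total = 1 + 53/10 = 63/10 weeks.

63/10 weeks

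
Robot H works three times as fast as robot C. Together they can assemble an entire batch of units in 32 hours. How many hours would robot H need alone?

Let robot C's rate be r; then robot H's rate is 3r, so together (3 + 1)r = 4r = 1/32.
Thus r = 1/128 per hour.
Robot C alone: 128 hours; robot H alone: 128/3 hours.

128/3 hours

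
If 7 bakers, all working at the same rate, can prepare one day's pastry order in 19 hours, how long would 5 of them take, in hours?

133/5 hours

Total work is 7·19 = 133 baker-hours.
With 5 bakers: 133/5 hours.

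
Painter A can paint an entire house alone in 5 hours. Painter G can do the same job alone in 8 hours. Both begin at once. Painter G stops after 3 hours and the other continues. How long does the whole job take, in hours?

25/8 hours

In the first 3 hours the combined rate is 13/40, so 39/40 of the job is done, leaving 1/40.
After Painter G leaves the rate is 1/5 per hour; the remaining 1/40 takes 1/8 hours.
Total = 3 + 1/8 = 25/8 hours.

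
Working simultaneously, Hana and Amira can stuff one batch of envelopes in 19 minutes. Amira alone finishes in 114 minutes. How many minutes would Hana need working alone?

Combined rate is 1/19 per minute.
Known contribution: 1/114 per minute.
So Hana's rate is 1/19 − 1/114 = 5/114, meaning 114/5 minutes alone.

114/5 minutes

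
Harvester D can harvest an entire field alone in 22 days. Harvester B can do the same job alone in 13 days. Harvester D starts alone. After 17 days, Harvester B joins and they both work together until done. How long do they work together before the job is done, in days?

In the first 17 days Harvester D alone does 17/22 of the job, leaving 5/22.
Once everyone is working, combined rate: 1/22 + 1/13 = (13 + 22)/286 = 35/286 per day.
Remaining 5/22 at 35/286 per day takes 13/7 days.

13/7 days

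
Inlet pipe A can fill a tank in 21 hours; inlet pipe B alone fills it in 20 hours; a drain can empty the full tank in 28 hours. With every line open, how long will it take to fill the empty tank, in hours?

210/13 hours

Net rate = 1/21 + 1/20 − 1/28 = (20 + 21 − 15)/420 = 26/420 = 13/210 per hour.
Filling time = 1 ÷ (13/210) = 210/13 hours.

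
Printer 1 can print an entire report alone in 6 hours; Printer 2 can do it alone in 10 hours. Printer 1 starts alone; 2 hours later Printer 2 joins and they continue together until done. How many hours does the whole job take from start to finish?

9/2 hours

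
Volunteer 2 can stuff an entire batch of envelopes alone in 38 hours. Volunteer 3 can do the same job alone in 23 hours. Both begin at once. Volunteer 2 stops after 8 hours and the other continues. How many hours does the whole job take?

In the first 8 hours the combined rate is 61/874, so 244/437 of the job is done, leaving 193/437.
After Volunteer 2 leaves the rate is 1/23 per hour; the remaining 193/437 takes 193/19 hours.
Total = 8 + 193/19 = 345/19 hours.

345/19 hours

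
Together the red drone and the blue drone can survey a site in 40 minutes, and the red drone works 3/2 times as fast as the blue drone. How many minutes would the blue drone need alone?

100 minutes

Let the blue drone's rate be r; then the red drone's rate is (3/2)r, so together (3/2 + 1)r = (5/2)r = 1/40.
Thus r = 1/100 per minute.
The blue drone alone: 100 minutes; the red drone alone: 200/3 minutes.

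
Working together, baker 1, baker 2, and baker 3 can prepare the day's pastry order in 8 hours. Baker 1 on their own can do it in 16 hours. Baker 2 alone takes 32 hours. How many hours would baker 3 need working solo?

32 hours

Combined rate is 1/8 per hour.
Known contribution: 1/16 + 1/32 = (2 + 1)/32 = 3/32 per hour.
So baker 3's rate is 1/8 − 3/32 = 1/32, meaning 32 hours alone.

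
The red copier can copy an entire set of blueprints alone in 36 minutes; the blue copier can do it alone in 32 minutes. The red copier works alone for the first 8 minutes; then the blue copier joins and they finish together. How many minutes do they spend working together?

In 8 minutes the red copier does 8/36 = 2/9 of the job, leaving 7/9.
The red copier and the blue copier together work at 17/288 per minute, so finishing takes 7/9 ÷ 17/288 = 224/17 minutes.

224/17 minutes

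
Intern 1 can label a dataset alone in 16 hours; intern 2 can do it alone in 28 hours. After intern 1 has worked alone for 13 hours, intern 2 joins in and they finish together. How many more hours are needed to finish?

In 13 hours intern 1 does 13/16 of the job, leaving 3/16.
Intern 1 and intern 2 together work at 11/112 per hour, so finishing takes 3/16 ÷ 11/112 = 21/11 hours.

21/11 hours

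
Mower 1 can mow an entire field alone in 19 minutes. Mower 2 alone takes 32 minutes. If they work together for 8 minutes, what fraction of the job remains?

Combined rate: 1/19 + 1/32 = (32 + 19)/608 = 51/608 per minute.
In 8 minutes they complete 8·51/608 = 51/76 of the job.
So 25/76 remains.

25/76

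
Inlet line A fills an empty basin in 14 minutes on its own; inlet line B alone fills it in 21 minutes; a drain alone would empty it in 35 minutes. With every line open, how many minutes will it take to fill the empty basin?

210/19 minutes

Net rate = 1/14 + 1/21 − 1/35 = (15 + 10 − 6)/210 = 19/210 per minute.
Filling time = 1 ÷ (19/210) = 210/19 minutes.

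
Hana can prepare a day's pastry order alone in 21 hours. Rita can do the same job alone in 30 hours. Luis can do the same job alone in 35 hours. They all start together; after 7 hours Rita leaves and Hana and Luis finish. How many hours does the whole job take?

In the first 7 hours the combined rate is 23/210, so 23/30 of the job is done, leaving 7/30.
After Rita leaves the rate is 8/105 per hour; the remaining 7/30 takes 49/16 hours.
Total = 7 + 49/16 = 161/16 hours.

161/16 hours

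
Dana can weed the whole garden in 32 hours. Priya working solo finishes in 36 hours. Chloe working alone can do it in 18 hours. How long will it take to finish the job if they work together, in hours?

Combined rate: 1/32 + 1/36 + 1/18 = (9 + 8 + 16)/288 = 33/288 = 11/96 per hour.
Time = 1 ÷ (11/96) = 96/11 hours.

96/11 hours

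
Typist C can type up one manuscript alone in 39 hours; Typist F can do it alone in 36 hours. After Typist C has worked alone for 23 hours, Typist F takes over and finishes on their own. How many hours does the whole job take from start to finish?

In 23 hours Typist C does 23/39 of the job, leaving 16/39.
Typist F works at 1/36 per hour, so finishing takes 16/39 ÷ 1/36 = 192/13 hours.
Total time = 23 + 192/13 = 491/13 hours.

491/13 hours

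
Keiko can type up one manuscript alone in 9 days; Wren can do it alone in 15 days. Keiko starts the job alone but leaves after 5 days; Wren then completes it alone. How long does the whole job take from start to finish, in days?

In 5 days Keiko does 5/9 of the job, leaving 4/9.
Wren works at 1/15 per day, so finishing takes 4/9 ÷ 1/15 = 20/3 days.
Total time = 5 + 20/3 = 35/3 days.

35/3 days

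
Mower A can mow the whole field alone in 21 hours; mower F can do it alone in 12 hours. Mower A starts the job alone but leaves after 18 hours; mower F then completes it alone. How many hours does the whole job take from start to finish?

138/7 hours

In 18 hours mower A does 18/21 = 6/7 of the job, leaving 1/7.
Mower F works at 1/12 per hour, so finishing takes 1/7 ÷ 1/12 = 12/7 hours.
Total time = 18 + 12/7 = 138/7 hours.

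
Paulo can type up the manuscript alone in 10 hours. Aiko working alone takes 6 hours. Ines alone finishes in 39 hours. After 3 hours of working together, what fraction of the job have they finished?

57/65

Combined rate: 1/10 + 1/6 + 1/39 = (39 + 65 + 10)/390 = 114/390 = 19/65 per hour.
In 3 hours they complete 3·19/65 = 57/65 of the job.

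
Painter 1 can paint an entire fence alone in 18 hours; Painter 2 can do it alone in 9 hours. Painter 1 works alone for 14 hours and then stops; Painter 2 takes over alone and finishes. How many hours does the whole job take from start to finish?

In 14 hours Painter 1 does 14/18 = 7/9 of the job, leaving 2/9.
Painter 2 works at 1/9 per hour, so finishing takes 2/9 ÷ 1/9 = 2 hours.
Total time = 14 + 2 = 16 hours.

16 hours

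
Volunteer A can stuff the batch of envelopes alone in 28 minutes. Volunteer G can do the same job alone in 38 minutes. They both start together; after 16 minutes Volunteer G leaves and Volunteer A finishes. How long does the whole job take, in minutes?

In the first 16 minutes the combined rate is 33/532, so 132/133 of the job is done, leaving 1/133.
After Volunteer G leaves the rate is 1/28 per minute; the remaining 1/133 takes 4/19 minutes.
Total = 16 + 4/19 = 308/19 minutes.

308/19 minutes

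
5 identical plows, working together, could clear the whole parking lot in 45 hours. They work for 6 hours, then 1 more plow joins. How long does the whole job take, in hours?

77/2 hours

One plow does 1/225 of the job per hour.
After 6 hours with 5 plows, 2/15 is done (13/15 left).
With 6 plows the rate is 6/225 = 2/75, so the rest takes 13/15 ÷ 2/75 = 65/2 hours.
Total = 6 + 65/2 = 77/2 hours.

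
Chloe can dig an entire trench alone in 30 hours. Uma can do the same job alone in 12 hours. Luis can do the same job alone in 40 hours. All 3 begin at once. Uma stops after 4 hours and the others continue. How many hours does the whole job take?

80/7 hours

In the first 4 hours the combined rate is 17/120, so 17/30 of the job is done, leaving 13/30.
After Uma leaves the rate is 7/120 per hour; the remaining 13/30 takes 52/7 hours.
Total = 4 + 52/7 = 80/7 hours.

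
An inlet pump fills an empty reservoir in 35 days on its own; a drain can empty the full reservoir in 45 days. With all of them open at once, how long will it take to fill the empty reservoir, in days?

315/2 days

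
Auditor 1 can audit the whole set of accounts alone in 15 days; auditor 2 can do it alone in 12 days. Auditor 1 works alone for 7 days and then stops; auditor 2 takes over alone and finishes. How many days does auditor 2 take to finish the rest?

In 7 days auditor 1 does 7/15 of the job, leaving 8/15.
Auditor 2 works at 1/12 per day, so finishing takes 8/15 ÷ 1/12 = 32/5 days.

32/5 days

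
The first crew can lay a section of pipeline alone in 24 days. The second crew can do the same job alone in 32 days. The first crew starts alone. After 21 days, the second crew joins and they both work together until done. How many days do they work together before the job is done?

12/7 days

In the first 21 days the first crew alone does 21/24 = 7/8 of the job, leaving 1/8.
Once everyone is working, combined rate: 1/24 + 1/32 = (4 + 3)/96 = 7/96 per day.
Remaining 1/8 at 7/96 per day takes 12/7 days.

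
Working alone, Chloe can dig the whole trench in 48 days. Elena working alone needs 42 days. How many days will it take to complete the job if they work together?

112/5 days

Combined rate: 1/48 + 1/42 = (7 + 8)/336 = 15/336 = 5/112 per day.
Time = 1 ÷ (5/112) = 112/5 days.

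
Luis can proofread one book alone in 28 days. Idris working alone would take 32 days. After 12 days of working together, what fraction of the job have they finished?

45/56

Combined rate: 1/28 + 1/32 = (8 + 7)/224 = 15/224 per day.
In 12 days they complete 12·15/224 = 45/56 of the job.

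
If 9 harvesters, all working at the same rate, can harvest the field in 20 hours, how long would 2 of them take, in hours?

90 hours

Total work is 9·20 = 180 harvester-hours.
With 2 harvesters: 180/2 = 90 hours.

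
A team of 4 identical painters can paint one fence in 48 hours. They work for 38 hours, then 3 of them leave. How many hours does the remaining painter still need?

40 hours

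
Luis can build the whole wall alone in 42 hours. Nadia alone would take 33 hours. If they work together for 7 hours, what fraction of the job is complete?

25/66

Combined rate: 1/42 + 1/33 = (11 + 14)/462 = 25/462 per hour.
In 7 hours they complete 7·25/462 = 25/66 of the job.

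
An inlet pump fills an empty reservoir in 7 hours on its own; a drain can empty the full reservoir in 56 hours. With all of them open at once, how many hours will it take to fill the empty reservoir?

Net rate = 1/7 − 1/56 = (8 − 1)/56 = 7/56 = 1/8 per hour.
Filling time = 1 ÷ (1/8) = 8 hours.

8 hours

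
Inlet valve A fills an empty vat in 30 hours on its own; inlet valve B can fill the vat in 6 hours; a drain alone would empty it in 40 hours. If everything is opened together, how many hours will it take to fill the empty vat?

Net rate = 1/30 + 1/6 − 1/40 = (4 + 20 − 3)/120 = 21/120 = 7/40 per hour.
Filling time = 1 ÷ (7/40) = 40/7 hours.

40/7 hours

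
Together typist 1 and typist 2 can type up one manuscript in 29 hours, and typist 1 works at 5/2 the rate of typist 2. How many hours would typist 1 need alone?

Let typist 2's rate be r; then typist 1's rate is (5/2)r, so together (5/2 + 1)r = (7/2)r = 1/29.
Thus r = 2/203 per hour.
Typist 2 alone: 203/2 hours; typist 1 alone: 203/5 hours.

203/5 hours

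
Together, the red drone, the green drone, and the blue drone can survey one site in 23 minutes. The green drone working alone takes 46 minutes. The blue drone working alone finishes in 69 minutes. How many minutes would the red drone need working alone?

Combined rate is 1/23 per minute.
Known contribution: 1/46 + 1/69 = (3 + 2)/138 = 5/138 per minute.
So the red drone's rate is 1/23 − 5/138 = 1/138, meaning 138 minutes alone.

138 minutes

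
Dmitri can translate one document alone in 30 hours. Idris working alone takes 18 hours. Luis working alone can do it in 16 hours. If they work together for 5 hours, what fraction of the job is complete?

109/144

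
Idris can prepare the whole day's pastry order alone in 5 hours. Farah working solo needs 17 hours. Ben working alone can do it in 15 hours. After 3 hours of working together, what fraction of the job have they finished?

Combined rate: 1/5 + 1/17 + 1/15 = (51 + 15 + 17)/255 = 83/255 per hour.
In 3 hours they complete 3·83/255 = 83/85 of the job.

83/85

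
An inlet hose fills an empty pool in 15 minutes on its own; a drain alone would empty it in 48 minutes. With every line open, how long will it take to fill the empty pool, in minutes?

Net rate = 1/15 − 1/48 = (16 − 5)/240 = 11/240 per minute.
Filling time = 1 ÷ (11/240) = 240/11 minutes.

240/11 minutes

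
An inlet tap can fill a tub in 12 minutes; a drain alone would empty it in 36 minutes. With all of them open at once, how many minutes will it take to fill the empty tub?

Net rate = 1/12 − 1/36 = (3 − 1)/36 = 2/36 = 1/18 per minute.
Filling time = 1 ÷ (1/18) = 18 minutes.

18 minutes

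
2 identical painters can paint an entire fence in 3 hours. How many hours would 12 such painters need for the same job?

1/2 hours

Total work is 2·3 = 6 painter-hours.
With 12 painters: 6/12 = 1/2 hours.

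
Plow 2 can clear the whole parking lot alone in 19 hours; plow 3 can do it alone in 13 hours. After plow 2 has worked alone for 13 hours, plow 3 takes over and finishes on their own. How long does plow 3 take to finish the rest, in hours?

In 13 hours plow 2 does 13/19 of the job, leaving 6/19.
Plow 3 works at 1/13 per hour, so finishing takes 6/19 ÷ 1/13 = 78/19 hours.

78/19 hours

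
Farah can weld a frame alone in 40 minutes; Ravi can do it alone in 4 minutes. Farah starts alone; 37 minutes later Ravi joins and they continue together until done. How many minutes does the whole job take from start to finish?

In 37 minutes Farah does 37/40 of the job, leaving 3/40.
Farah and Ravi together work at 11/40 per minute, so finishing takes 3/40 ÷ 11/40 = 3/11 minutes.
Total time = 37 + 3/11 = 410/11 minutes.

410/11 minutes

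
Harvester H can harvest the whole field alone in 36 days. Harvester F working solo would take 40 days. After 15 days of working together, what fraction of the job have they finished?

Combined rate: 1/36 + 1/40 = (10 + 9)/360 = 19/360 per day.
In 15 days they complete 15·19/360 = 19/24 of the job.

19/24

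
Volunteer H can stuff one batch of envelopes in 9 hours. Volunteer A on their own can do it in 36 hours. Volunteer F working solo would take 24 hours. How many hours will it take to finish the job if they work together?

72/13 hours

Combined rate: 1/9 + 1/36 + 1/24 = (8 + 2 + 3)/72 = 13/72 per hour.
Time = 1 ÷ (13/72) = 72/13 hours.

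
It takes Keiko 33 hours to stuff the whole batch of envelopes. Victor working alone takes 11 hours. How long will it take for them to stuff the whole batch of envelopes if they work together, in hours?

33/4 hours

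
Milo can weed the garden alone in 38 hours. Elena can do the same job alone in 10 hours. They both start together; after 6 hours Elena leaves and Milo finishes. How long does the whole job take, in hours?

In the first 6 hours the combined rate is 12/95, so 72/95 of the job is done, leaving 23/95.
After Elena leaves the rate is 1/38 per hour; the remaining 23/95 takes 46/5 hours.
Total = 6 + 46/5 = 76/5 hours.

76/5 hours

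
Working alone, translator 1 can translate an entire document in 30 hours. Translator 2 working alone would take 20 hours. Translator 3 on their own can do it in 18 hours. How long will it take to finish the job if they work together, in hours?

36/5 hours

Combined rate: 1/30 + 1/20 + 1/18 = (6 + 9 + 10)/180 = 25/180 = 5/36 per hour.
Time = 1 ÷ (5/36) = 36/5 hours.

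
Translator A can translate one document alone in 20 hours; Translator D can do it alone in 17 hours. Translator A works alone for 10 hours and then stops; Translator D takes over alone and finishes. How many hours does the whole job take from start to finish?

In 10 hours Translator A does 10/20 = 1/2 of the job, leaving 1/2.
Translator D works at 1/17 per hour, so finishing takes 1/2 ÷ 1/17 = 17/2 hours.
Total time = 10 + 17/2 = 37/2 hours.

37/2 hours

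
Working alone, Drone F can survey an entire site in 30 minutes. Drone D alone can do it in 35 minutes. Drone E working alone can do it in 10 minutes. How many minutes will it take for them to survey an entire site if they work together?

Combined rate: 1/30 + 1/35 + 1/10 = (7 + 6 + 21)/210 = 34/210 = 17/105 per minute.
Time = 1 ÷ (17/105) = 105/17 minutes.

105/17 minutes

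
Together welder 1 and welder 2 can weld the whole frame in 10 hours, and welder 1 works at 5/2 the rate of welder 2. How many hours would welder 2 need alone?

35 hours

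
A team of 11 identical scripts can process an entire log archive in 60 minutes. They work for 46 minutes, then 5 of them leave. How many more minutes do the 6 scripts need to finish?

77/3 minutes

One script does 1/660 of the job per minute.
After 46 minutes with 11 scripts, 23/30 is done (7/30 left).
With 6 scripts the rate is 6/660 = 1/110, so the rest takes 7/30 ÷ 1/110 = 77/3 minutes.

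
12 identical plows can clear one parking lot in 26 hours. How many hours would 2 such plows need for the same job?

156 hours

Total work is 12·26 = 312 plow-hours.
With 2 plows: 312/2 = 156 hours.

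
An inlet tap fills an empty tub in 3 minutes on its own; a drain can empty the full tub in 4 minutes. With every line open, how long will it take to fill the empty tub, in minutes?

Net rate = 1/3 − 1/4 = (4 − 3)/12 = 1/12 per minute.
Filling time = 1 ÷ (1/12) = 12 minutes.

12 minutes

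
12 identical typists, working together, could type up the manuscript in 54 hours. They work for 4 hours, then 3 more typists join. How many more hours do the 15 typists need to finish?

40 hours

One typist does 1/648 of the job per hour.
After 4 hours with 12 typists, 2/27 is done (25/27 left).
With 15 typists the rate is 15/648 = 5/216, so the rest takes 25/27 ÷ 5/216 = 40 hours.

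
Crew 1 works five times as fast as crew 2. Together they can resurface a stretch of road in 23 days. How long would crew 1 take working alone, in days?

Let crew 2's rate be r; then crew 1's rate is 5r, so together (5 + 1)r = 6r = 1/23.
Thus r = 1/138 per day.
Crew 2 alone: 138 days; crew 1 alone: 138/5 days.

138/5 days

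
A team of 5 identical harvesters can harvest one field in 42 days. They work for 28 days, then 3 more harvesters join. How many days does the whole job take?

One harvester does 1/210 of the job per day.
After 28 days with 5 harvesters, 2/3 is done (1/3 left).
With 8 harvesters the rate is 8/210 = 4/105, so the rest takes 1/3 ÷ 4/105 = 35/4 days.
Total = 28 + 35/4 = 147/4 days.

147/4 days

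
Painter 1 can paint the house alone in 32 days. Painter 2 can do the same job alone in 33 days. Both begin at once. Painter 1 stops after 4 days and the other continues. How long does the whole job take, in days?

In the first 4 days the combined rate is 65/1056, so 65/264 of the job is done, leaving 199/264.
After painter 1 leaves the rate is 1/33 per day; the remaining 199/264 takes 199/8 days.
Total = 4 + 199/8 = 231/8 days.

231/8 days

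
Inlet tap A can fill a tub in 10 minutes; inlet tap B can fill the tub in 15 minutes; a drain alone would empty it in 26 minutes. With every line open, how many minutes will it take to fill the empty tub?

Net rate = 1/10 + 1/15 − 1/26 = (39 + 26 − 15)/390 = 50/390 = 5/39 per minute.
Filling time = 1 ÷ (5/39) = 39/5 minutes.

39/5 minutes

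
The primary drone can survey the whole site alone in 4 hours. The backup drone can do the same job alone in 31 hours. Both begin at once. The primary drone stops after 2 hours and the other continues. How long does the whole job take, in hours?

31/2 hours

In the first 2 hours the combined rate is 35/124, so 35/62 of the job is done, leaving 27/62.
After the primary drone leaves the rate is 1/31 per hour; the remaining 27/62 takes 27/2 hours.
Total = 2 + 27/2 = 31/2 hours.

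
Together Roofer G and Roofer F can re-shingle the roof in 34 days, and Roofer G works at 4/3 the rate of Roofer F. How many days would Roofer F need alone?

238/3 days

Let Roofer F's rate be r; then Roofer G's rate is (4/3)r, so together (4/3 + 1)r = (7/3)r = 1/34.
Thus r = 3/238 per day.
Roofer F alone: 238/3 days; Roofer G alone: 119/2 days.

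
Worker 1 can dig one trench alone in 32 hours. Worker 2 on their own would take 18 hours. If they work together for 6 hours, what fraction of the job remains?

23/48

Combined rate: 1/32 + 1/18 = (9 + 16)/288 = 25/288 per hour.
In 6 hours they complete 6·25/288 = 25/48 of the job.
So 23/48 remains.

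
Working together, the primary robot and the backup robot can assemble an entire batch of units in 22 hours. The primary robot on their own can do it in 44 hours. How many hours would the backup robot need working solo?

44 hours

Combined rate is 1/22 per hour.
Known contribution: 1/44 per hour.
So the backup robot's rate is 1/22 − 1/44 = 1/44, meaning 44 hours alone.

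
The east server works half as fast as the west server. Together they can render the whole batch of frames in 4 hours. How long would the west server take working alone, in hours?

Let the west server's rate be r; then the east server's rate is (1/2)r, so together (1/2 + 1)r = (3/2)r = 1/4.
Thus r = 1/6 per hour.
The west server alone: 6 hours; the east server alone: 12 hours.

6 hours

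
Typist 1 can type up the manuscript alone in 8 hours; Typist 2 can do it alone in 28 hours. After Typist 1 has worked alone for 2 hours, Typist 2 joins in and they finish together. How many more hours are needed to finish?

14/3 hours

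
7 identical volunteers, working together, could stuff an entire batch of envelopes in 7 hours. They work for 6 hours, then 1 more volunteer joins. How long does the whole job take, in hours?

One volunteer does 1/49 of the job per hour.
After 6 hours with 7 volunteers, 6/7 is done (1/7 left).
With 8 volunteers the rate is 8/49, so the rest takes 1/7 ÷ 8/49 = 7/8 hours.
Total = 6 + 7/8 = 55/8 hours.

55/8 hours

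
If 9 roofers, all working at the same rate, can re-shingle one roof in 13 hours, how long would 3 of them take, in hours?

39 hours

Total work is 9·13 = 117 roofer-hours.
With 3 roofers: 117/3 = 39 hours.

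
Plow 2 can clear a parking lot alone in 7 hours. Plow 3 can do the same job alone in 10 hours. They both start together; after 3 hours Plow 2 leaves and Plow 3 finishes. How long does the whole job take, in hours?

In the first 3 hours the combined rate is 17/70, so 51/70 of the job is done, leaving 19/70.
After Plow 2 leaves the rate is 1/10 per hour; the remaining 19/70 takes 19/7 hours.
Total = 3 + 19/7 = 40/7 hours.

40/7 hours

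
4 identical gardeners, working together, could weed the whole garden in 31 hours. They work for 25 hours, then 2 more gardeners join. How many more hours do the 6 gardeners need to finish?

4 hours

One gardener does 1/124 of the job per hour.
After 25 hours with 4 gardeners, 25/31 is done (6/31 left).
With 6 gardeners the rate is 6/124 = 3/62, so the rest takes 6/31 ÷ 3/62 = 4 hours.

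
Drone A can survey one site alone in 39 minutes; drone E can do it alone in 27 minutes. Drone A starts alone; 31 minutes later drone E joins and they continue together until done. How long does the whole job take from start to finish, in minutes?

377/11 minutes

In 31 minutes drone A does 31/39 of the job, leaving 8/39.
Drone A and drone E together work at 22/351 per minute, so finishing takes 8/39 ÷ 22/351 = 36/11 minutes.
Total time = 31 + 36/11 = 377/11 minutes.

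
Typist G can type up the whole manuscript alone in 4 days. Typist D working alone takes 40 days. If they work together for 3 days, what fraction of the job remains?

7/40

Combined rate: 1/4 + 1/40 = (10 + 1)/40 = 11/40 per day.
In 3 days they complete 3·11/40 = 33/40 of the job.
So 7/40 remains.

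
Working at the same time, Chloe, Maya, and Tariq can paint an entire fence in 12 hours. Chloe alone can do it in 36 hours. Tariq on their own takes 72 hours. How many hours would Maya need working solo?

24 hours

Combined rate is 1/12 per hour.
Known contribution: 1/36 + 1/72 = (2 + 1)/72 = 3/72 = 1/24 per hour.
So Maya's rate is 1/12 − 1/24 = 1/24, meaning 24 hours alone.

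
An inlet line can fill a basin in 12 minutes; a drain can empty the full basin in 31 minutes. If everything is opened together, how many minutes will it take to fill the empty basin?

372/19 minutes

Net rate = 1/12 − 1/31 = (31 − 12)/372 = 19/372 per minute.
Filling time = 1 ÷ (19/372) = 372/19 minutes.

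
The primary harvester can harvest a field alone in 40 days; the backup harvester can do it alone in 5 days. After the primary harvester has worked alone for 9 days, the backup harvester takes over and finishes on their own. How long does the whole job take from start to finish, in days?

In 9 days the primary harvester does 9/40 of the job, leaving 31/40.
The backup harvester works at 1/5 per day, so finishing takes 31/40 ÷ 1/5 = 31/8 days.
Total time = 9 + 31/8 = 103/8 days.

103/8 days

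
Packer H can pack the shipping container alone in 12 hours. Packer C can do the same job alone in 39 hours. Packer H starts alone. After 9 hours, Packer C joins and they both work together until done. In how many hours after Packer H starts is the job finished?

In the first 9 hours Packer H alone does 9/12 = 3/4 of the job, leaving 1/4.
Once everyone is working, combined rate: 1/12 + 1/39 = (13 + 4)/156 = 17/156 per hour.
Remaining 1/4 at 17/156 per hour takes 39/17 hours.
Total from the start = 9 + 39/17 = 192/17 hours.

192/17 hours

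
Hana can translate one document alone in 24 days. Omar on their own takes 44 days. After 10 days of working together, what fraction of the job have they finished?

Combined rate: 1/24 + 1/44 = (11 + 6)/264 = 17/264 per day.
In 10 days they complete 10·17/264 = 85/132 of the job.

85/132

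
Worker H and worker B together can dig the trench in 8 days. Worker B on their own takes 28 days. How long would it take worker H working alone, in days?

56/5 days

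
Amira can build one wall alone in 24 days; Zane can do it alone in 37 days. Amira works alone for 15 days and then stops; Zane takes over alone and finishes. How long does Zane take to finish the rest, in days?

In 15 days Amira does 15/24 = 5/8 of the job, leaving 3/8.
Zane works at 1/37 per day, so finishing takes 3/8 ÷ 1/37 = 111/8 days.

111/8 days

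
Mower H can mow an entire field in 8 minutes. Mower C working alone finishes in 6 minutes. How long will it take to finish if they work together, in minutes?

Combined rate: 1/8 + 1/6 = (3 + 4)/24 = 7/24 per minute.
Time = 1 ÷ (7/24) = 24/7 minutes.

24/7 minutes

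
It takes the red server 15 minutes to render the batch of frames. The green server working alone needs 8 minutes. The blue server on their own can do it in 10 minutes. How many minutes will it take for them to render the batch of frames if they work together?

24/7 minutes

Combined rate: 1/15 + 1/8 + 1/10 = (8 + 15 + 12)/120 = 35/120 = 7/24 per minute.
Time = 1 ÷ (7/24) = 24/7 minutes.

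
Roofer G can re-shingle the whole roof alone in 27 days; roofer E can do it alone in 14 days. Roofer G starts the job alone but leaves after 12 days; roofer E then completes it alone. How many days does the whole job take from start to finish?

178/9 days

In 12 days roofer G does 12/27 = 4/9 of the job, leaving 5/9.
Roofer E works at 1/14 per day, so finishing takes 5/9 ÷ 1/14 = 70/9 days.
Total time = 12 + 70/9 = 178/9 days.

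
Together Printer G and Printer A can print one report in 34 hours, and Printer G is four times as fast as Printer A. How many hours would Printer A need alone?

170 hours

Let Printer A's rate be r; then Printer G's rate is 4r, so together (4 + 1)r = 5r = 1/34.
Thus r = 1/170 per hour.
Printer A alone: 170 hours; Printer G alone: 85/2 hours.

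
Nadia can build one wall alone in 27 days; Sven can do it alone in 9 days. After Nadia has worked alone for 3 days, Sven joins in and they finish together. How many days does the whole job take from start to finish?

In 3 days Nadia does 3/27 = 1/9 of the job, leaving 8/9.
Nadia and Sven together work at 4/27 per day, so finishing takes 8/9 ÷ 4/27 = 6 days.
Total time = 3 + 6 = 9 days.

9 days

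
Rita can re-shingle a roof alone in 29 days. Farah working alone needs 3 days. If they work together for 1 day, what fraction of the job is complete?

32/87

Combined rate: 1/29 + 1/3 = (3 + 29)/87 = 32/87 per day.
In 1 day they complete 1·32/87 = 32/87 of the job.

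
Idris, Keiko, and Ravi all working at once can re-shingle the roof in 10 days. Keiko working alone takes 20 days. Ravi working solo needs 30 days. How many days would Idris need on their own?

Combined rate is 1/10 per day.
Known contribution: 1/20 + 1/30 = (3 + 2)/60 = 5/60 = 1/12 per day.
So Idris's rate is 1/10 − 1/12 = 1/60, meaning 60 days alone.

60 days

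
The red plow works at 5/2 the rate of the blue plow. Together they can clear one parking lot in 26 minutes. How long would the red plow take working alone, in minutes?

182/5 minutes

Let the blue plow's rate be r; then the red plow's rate is (5/2)r, so together (5/2 + 1)r = (7/2)r = 1/26.
Thus r = 1/91 per minute.
The blue plow alone: 91 minutes; the red plow alone: 182/5 minutes.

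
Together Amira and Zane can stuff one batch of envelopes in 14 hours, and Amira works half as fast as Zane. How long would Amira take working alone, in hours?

42 hours

Let Zane's rate be r; then Amira's rate is (1/2)r, so together (1/2 + 1)r = (3/2)r = 1/14.
Thus r = 1/21 per hour.
Zane alone: 21 hours; Amira alone: 42 hours.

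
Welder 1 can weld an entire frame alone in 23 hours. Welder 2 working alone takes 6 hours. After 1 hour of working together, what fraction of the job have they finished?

Combined rate: 1/23 + 1/6 = (6 + 23)/138 = 29/138 per hour.
In 1 hour they complete 1·29/138 = 29/138 of the job.

29/138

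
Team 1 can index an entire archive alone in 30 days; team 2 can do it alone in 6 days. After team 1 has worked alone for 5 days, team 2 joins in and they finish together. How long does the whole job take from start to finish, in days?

55/6 days

In 5 days team 1 does 5/30 = 1/6 of the job, leaving 5/6.
Team 1 and team 2 together work at 1/5 per day, so finishing takes 5/6 ÷ 1/5 = 25/6 days.
Total time = 5 + 25/6 = 55/6 days.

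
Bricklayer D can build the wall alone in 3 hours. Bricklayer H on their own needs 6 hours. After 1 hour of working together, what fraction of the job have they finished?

1/2

Combined rate: 1/3 + 1/6 = (2 + 1)/6 = 3/6 = 1/2 per hour.
In 1 hour they complete 1·1/2 = 1/2 of the job.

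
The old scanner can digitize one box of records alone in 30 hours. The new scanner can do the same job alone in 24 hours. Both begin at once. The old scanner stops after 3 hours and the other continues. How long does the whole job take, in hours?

In the first 3 hours the combined rate is 3/40, so 9/40 of the job is done, leaving 31/40.
After the old scanner leaves the rate is 1/24 per hour; the remaining 31/40 takes 93/5 hours.
Total = 3 + 93/5 = 108/5 hours.

108/5 hours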